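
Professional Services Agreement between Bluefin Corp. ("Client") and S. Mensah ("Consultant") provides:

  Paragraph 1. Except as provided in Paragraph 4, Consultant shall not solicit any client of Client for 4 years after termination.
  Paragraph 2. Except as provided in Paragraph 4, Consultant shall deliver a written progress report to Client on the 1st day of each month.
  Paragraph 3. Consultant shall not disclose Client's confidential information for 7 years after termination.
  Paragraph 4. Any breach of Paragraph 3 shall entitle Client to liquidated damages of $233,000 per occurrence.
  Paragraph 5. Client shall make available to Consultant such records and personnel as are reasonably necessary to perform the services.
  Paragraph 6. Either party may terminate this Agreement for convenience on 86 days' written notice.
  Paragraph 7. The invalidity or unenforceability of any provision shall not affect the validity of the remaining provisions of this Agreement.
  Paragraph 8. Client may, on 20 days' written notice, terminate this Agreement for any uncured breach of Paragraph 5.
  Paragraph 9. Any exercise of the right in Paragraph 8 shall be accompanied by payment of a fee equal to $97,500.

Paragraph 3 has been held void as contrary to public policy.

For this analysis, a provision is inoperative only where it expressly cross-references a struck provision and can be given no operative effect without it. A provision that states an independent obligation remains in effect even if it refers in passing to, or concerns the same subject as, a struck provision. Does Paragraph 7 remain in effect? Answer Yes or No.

Yes

Paragraph 3 is struck. Paragraph 4 operates only by reference to Paragraph 3, so it falls with Paragraph 3. Paragraph 2 mentions Paragraph 4 but its own obligation stands independently of Paragraph 4, so Paragraph 2 is not affected. Paragraph 1 mentions Paragraph 4 but its own obligation stands independently of Paragraph 4, so Paragraph 1 is not affected. Under the severability clause in Paragraph 7, the remaining provisions continue in force. Paragraph 1, Paragraph 2, Paragraph 5, Paragraph 6, Paragraph 7, Paragraph 8, and Paragraph 9 remain in effect. Paragraph 7 is among the surviving provisions, so the answer is yes.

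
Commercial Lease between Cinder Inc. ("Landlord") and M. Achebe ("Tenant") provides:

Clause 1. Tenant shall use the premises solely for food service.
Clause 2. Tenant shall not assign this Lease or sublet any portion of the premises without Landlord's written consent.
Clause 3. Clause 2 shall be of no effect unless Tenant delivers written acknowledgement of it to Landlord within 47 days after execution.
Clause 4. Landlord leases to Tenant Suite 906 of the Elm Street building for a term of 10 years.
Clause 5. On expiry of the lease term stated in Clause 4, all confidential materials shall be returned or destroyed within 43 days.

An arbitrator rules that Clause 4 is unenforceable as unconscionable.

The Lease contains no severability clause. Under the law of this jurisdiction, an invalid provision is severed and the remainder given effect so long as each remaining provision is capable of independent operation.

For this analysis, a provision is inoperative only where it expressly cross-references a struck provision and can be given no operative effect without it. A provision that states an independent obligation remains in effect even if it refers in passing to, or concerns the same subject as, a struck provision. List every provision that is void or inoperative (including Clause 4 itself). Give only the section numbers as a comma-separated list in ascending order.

Clause 4 is struck. Clause 5 merely fixes the return obligation tied to Clause 4; with Clause 4 gone it has nothing to operate on and falls away. With no severability clause, the stated default rule severs what cannot stand and enforces each remaining provision that can operate on its own. The provisions still in force are Clause 1, Clause 2, and Clause 3.

4, 5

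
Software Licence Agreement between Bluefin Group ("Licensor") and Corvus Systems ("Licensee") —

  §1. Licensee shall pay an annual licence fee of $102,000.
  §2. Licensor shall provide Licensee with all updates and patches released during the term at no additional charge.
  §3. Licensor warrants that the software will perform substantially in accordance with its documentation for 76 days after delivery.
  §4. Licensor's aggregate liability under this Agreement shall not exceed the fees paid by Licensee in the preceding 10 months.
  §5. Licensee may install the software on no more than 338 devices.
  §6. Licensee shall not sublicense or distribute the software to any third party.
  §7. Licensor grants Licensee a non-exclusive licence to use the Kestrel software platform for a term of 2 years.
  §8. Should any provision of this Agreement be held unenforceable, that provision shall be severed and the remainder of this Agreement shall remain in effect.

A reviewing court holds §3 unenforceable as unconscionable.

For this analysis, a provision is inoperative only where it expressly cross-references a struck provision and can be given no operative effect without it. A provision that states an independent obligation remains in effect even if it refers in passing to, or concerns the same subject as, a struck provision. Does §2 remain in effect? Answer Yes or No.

§3 is struck. No other provision's operative terms depend on §3. Under the severability clause in §8, the remaining provisions continue in force. §1, §2, §4, §5, §6, §7, and §8 remain in effect. §2 is among the surviving provisions, so the answer is yes.

Yes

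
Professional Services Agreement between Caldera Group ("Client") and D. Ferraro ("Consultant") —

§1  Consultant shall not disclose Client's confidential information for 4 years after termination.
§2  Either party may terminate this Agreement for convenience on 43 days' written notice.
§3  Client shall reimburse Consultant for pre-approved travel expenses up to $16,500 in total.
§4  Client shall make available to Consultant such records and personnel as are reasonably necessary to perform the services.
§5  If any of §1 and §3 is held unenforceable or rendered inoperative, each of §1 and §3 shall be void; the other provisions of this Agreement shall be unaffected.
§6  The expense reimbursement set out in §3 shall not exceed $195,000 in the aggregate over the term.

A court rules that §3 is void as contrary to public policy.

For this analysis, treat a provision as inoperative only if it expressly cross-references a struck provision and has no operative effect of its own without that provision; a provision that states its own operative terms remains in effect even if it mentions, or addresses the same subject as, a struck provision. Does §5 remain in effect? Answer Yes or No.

Yes

§3 is struck. §6 operates only by reference to §3, so it falls with §3. §5 declares §1 and §3 mutually dependent; since one of them has fallen, all of them are of no effect. That brings down §1 as well. The remainder continues in force under §5. §2, §4, and §5 remain in effect. §5 is among the surviving provisions, so the answer is yes.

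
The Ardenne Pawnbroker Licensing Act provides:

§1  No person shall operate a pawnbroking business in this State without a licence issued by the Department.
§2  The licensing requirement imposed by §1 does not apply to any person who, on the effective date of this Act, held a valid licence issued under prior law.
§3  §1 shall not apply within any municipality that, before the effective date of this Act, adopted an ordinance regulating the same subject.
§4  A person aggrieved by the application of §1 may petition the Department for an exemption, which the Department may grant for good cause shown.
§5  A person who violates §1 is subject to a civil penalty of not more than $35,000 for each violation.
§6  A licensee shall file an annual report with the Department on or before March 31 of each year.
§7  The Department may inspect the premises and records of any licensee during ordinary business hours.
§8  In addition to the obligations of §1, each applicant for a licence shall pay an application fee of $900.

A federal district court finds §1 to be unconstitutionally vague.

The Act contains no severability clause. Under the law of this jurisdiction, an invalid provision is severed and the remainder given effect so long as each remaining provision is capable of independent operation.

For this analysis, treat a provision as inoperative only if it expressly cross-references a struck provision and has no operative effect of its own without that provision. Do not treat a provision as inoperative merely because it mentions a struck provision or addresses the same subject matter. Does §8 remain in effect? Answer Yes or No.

Yes

§1 is struck. §2 operates only by reference to §1, so it falls with §1. The only function of §3 is the local-preemption carve-out from §1, so it cannot stand once §1 is removed. §4 merely fixes the exemption procedure for §1; with §1 gone it has nothing to operate on and falls away. §5 operates only by reference to §1, so it falls with §1. §8 mentions §1 but its own obligation stands independently of §1, so §8 is not affected. With no severability clause, the stated default rule severs what cannot stand and enforces each remaining provision that can operate on its own. §6, §7, and §8 remain in effect. §8 is among the surviving provisions, so the answer is yes.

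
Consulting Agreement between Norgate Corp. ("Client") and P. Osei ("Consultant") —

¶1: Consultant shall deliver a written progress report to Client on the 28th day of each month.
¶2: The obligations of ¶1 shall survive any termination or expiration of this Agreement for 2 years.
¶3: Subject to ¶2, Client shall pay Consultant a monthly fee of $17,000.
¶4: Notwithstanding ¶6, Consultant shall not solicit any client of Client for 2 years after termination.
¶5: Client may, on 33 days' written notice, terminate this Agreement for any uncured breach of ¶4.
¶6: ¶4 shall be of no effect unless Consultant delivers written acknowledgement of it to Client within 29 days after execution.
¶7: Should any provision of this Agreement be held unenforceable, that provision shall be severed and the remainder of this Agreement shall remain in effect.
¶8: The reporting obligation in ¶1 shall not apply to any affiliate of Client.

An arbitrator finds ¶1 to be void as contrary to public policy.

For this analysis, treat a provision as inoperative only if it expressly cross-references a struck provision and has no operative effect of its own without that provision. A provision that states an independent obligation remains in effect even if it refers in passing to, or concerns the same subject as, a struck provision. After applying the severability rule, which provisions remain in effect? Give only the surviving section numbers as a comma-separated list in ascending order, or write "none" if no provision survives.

3, 4, 5, 6, 7

¶1 is struck. ¶2 has no operative effect of its own apart from ¶1 and is therefore inoperative. ¶8 operates only by reference to ¶1, so it falls with ¶1. ¶3 mentions ¶2 but its own obligation stands independently of ¶2, so ¶3 is not affected. ¶7 is a severability clause and preserves every provision that can still be given independent effect. The provisions still in force are ¶3, ¶4, ¶5, ¶6, and ¶7.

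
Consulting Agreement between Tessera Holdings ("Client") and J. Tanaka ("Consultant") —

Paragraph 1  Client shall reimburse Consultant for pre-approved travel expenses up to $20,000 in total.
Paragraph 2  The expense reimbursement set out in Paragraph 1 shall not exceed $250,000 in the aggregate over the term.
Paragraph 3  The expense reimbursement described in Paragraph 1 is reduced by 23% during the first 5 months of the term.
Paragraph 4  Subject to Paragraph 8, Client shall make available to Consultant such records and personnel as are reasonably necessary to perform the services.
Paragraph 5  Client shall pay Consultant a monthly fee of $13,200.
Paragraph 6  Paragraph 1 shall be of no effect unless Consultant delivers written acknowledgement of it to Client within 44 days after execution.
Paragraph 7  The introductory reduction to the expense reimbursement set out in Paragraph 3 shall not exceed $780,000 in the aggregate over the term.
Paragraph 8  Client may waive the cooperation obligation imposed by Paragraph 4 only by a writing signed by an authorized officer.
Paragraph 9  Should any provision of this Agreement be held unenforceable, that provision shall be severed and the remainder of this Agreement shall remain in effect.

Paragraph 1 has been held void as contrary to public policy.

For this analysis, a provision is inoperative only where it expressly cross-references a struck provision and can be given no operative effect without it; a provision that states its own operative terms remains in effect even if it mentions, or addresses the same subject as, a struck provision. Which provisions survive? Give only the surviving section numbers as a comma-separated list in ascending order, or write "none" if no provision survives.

4, 5, 8, 9

Paragraph 1 is struck. Paragraph 2 operates only by reference to Paragraph 1, so it falls with Paragraph 1. The whole of Paragraph 3 is the introductory reduction to the expense reimbursement, defined by reference to Paragraph 1, so Paragraph 3 cannot stand once Paragraph 1 is removed. Paragraph 6 merely fixes the acknowledgement condition for Paragraph 1; with Paragraph 1 gone it has nothing to operate on and falls away. The whole of Paragraph 7 is the aggregate cap on the introductory reduction to the expense reimbursement, defined by reference to Paragraph 3, so Paragraph 7 cannot stand once Paragraph 3 is removed. Under the severability clause in Paragraph 9, the remaining provisions continue in force. Paragraph 4, Paragraph 5, Paragraph 8, and Paragraph 9 remain in effect.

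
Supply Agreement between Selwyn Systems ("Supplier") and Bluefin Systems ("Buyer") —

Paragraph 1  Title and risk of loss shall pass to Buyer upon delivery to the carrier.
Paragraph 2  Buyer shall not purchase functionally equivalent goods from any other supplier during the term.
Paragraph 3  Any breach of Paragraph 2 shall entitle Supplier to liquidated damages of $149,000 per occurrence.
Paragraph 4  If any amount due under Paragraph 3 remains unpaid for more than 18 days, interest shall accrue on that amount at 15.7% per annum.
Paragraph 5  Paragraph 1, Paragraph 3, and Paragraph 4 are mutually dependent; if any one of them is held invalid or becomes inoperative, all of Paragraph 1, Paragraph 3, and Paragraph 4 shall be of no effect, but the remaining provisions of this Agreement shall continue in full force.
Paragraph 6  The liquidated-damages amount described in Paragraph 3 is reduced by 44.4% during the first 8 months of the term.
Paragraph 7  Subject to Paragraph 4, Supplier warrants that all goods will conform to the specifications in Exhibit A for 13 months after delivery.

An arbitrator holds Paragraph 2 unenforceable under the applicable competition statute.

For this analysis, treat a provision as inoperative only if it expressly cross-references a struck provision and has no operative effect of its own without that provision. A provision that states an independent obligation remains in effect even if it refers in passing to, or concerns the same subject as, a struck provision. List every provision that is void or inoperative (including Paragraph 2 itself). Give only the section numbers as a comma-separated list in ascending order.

Paragraph 2 is struck. Paragraph 3 does nothing except set the liquidated-damages amount by reference to Paragraph 2; with Paragraph 2 gone it has no independent effect and is inoperative. Paragraph 4 has no operative effect of its own apart from Paragraph 3 and is therefore inoperative. Paragraph 6 operates only by reference to Paragraph 3, so it falls with Paragraph 3. Paragraph 7 mentions Paragraph 4 but its own obligation stands independently of Paragraph 4, so Paragraph 7 is not affected. Paragraph 5 declares Paragraph 1, Paragraph 3, and Paragraph 4 mutually dependent; since one of them has fallen, all of them are of no effect. That brings down Paragraph 1 as well. The remainder continues in force under Paragraph 5. Paragraph 5 and Paragraph 7 remain in effect.

1, 2, 3, 4, 6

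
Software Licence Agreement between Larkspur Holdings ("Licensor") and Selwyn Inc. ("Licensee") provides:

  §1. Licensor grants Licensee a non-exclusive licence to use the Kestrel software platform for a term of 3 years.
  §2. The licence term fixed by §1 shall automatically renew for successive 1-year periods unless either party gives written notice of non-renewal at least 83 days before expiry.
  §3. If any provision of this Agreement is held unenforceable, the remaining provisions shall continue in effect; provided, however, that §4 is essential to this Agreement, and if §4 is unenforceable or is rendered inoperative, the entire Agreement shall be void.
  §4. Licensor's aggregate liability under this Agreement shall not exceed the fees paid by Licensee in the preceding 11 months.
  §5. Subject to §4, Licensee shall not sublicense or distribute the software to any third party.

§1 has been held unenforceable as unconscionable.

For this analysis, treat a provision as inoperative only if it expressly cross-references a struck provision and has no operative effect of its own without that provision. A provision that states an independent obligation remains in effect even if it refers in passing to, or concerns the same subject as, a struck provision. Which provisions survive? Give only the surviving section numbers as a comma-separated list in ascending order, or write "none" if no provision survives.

§1 is struck. The whole of §2 is the renewal of the licence term, defined by reference to §1, so §2 cannot stand once §1 is removed. §3 makes §4 an essential term, but §4 is unaffected, so the severability proviso in §3 preserves the remaining provisions. §3, §4, and §5 remain in effect.

3, 4, 5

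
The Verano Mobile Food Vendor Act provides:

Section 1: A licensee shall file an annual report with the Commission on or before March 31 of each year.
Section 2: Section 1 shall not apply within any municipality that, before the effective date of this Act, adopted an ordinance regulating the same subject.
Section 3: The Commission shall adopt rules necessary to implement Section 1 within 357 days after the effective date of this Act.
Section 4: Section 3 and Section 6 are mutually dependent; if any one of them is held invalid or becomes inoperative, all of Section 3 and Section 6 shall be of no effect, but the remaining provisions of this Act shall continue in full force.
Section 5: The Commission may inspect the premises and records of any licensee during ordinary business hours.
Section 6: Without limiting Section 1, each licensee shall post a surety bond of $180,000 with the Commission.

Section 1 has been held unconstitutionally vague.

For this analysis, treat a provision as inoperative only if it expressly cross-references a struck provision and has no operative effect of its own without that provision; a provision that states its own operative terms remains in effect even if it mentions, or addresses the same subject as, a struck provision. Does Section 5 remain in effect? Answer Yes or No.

Section 1 is struck. The only function of Section 2 is the local-preemption carve-out from Section 1, so it cannot stand once Section 1 is removed. Section 3 has no operative effect of its own apart from Section 1 and is therefore inoperative. Section 4 declares Section 3 and Section 6 mutually dependent; since one of them has fallen, all of them are of no effect. That brings down Section 6 as well. The remainder continues in force under Section 4. Section 4 and Section 5 remain in effect. Section 5 is among the surviving provisions, so the answer is yes.

Yes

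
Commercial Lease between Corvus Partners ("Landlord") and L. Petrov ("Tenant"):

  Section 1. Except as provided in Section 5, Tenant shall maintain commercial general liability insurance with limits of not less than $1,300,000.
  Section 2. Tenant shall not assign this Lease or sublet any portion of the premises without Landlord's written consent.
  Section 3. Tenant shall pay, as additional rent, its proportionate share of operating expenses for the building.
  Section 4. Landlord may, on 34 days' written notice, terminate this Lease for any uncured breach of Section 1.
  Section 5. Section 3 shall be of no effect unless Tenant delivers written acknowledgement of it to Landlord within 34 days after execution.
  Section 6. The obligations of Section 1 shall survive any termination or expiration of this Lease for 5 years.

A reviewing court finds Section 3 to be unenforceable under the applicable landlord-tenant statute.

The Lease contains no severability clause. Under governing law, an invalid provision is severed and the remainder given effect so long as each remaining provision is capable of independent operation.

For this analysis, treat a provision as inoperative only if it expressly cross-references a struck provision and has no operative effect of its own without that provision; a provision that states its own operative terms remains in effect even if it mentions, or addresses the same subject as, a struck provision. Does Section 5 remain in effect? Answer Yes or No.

Section 3 is struck. Section 5 operates only by reference to Section 3, so it falls with Section 3. Although Section 1 refers to Section 5, its operative terms do not depend on Section 5, so it remains in effect. With no severability clause, the stated default rule severs what cannot stand and enforces each remaining provision that can operate on its own. That leaves Section 1, Section 2, Section 4, and Section 6 in effect. Section 5 is among the inoperative provisions, so the answer is no.

No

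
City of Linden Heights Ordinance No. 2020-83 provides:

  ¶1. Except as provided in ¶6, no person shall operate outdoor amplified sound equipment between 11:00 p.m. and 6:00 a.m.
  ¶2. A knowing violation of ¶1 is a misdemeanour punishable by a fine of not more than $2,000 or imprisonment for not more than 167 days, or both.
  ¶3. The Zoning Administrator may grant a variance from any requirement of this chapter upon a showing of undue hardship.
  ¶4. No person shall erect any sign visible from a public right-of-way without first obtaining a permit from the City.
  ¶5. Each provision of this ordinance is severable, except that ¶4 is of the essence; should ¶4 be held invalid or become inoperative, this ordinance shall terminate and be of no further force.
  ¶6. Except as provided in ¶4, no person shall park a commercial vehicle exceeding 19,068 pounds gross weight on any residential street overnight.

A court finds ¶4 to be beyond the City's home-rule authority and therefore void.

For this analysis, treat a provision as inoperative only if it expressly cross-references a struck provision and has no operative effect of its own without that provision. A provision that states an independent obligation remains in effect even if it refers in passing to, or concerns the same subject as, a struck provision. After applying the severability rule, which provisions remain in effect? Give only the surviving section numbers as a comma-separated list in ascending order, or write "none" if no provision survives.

none

¶4 is struck. No other provision's operative terms depend on ¶4. ¶5 makes ¶4 an essential term, and ¶4 is the provision held invalid; under ¶5, the entire ordinance is therefore void. No provision of the ordinance survives.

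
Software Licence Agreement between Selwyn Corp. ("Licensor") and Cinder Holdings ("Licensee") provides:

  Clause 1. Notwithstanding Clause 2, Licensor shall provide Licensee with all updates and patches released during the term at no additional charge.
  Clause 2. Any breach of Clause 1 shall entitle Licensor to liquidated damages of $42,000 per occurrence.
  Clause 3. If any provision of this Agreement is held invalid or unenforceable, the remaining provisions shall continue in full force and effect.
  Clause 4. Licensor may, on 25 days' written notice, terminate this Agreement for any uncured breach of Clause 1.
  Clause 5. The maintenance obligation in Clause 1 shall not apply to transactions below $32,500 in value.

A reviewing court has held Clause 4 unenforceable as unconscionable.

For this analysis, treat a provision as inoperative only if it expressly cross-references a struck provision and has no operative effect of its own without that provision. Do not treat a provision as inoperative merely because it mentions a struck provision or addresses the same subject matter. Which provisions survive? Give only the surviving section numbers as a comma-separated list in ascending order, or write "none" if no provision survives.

Clause 4 is struck. Nothing else in the Agreement is defined by reference to Clause 4. Under the severability clause in Clause 3, the remaining provisions continue in force. The provisions still in force are Clause 1, Clause 2, Clause 3, and Clause 5.

1, 2, 3, 5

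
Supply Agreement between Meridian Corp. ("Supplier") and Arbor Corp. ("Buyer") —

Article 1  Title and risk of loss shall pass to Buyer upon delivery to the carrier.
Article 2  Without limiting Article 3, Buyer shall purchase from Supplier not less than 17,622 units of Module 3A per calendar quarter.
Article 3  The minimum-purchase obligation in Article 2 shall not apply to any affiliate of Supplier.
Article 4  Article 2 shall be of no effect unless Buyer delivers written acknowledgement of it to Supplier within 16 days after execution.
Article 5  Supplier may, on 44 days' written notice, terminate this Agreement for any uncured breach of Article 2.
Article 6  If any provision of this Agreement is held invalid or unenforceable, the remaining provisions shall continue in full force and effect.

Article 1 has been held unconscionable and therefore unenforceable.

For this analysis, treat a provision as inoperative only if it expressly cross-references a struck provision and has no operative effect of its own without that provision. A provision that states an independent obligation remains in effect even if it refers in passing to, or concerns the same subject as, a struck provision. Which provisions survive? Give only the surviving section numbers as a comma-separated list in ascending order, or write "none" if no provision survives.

Article 1 is struck. No other provision's operative terms depend on Article 1. Article 6 is a severability clause and preserves every provision that can still be given independent effect. The provisions still in force are Article 2, Article 3, Article 4, Article 5, and Article 6.

2, 3, 4, 5, 6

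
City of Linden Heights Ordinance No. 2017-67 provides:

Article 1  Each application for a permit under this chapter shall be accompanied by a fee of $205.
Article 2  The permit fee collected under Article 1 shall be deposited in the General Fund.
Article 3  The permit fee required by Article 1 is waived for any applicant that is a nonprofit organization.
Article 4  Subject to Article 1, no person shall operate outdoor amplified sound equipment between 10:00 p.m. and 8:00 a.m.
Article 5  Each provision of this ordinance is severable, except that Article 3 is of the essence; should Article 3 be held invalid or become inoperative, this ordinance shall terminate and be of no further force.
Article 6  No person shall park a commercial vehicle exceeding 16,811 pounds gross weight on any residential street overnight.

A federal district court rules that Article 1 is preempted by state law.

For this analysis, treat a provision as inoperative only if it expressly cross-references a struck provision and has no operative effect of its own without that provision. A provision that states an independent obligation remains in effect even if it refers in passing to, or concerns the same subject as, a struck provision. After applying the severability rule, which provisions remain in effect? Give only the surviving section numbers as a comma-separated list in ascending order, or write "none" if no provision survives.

Article 1 is struck. Article 2 operates only by reference to Article 1, so it falls with Article 1. Article 3 does nothing except set the nonprofit waiver of the permit fee by reference to Article 1; with Article 1 gone it has no independent effect and is inoperative. Article 5 makes Article 3 an essential term, and Article 3 has been rendered inoperative by the cascade; under Article 5, the entire ordinance is therefore void. No provision of the ordinance survives.

none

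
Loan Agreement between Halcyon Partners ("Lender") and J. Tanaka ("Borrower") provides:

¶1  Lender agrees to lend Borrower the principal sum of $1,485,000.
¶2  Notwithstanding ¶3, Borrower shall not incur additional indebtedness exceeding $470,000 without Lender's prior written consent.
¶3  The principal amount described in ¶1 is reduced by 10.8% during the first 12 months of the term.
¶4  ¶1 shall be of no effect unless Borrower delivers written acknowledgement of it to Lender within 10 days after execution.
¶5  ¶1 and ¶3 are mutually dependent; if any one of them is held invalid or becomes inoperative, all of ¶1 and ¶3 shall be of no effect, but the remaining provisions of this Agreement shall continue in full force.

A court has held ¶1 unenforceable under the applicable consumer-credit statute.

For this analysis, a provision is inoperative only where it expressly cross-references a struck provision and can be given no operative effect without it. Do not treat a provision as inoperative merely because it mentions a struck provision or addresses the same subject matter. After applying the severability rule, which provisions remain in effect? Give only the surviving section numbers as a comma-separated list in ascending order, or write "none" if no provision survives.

¶1 is struck. ¶3 does nothing except set the introductory reduction to the principal amount by reference to ¶1; with ¶1 gone it has no independent effect and is inoperative. ¶4 merely fixes the acknowledgement condition for ¶1; with ¶1 gone it has nothing to operate on and falls away. ¶2 mentions ¶3 but its own obligation stands independently of ¶3, so ¶2 is not affected. ¶5 declares ¶1 and ¶3 mutually dependent; since one of them has fallen, all of them are of no effect. The remainder continues in force under ¶5. The provisions still in force are ¶2 and ¶5.

2, 5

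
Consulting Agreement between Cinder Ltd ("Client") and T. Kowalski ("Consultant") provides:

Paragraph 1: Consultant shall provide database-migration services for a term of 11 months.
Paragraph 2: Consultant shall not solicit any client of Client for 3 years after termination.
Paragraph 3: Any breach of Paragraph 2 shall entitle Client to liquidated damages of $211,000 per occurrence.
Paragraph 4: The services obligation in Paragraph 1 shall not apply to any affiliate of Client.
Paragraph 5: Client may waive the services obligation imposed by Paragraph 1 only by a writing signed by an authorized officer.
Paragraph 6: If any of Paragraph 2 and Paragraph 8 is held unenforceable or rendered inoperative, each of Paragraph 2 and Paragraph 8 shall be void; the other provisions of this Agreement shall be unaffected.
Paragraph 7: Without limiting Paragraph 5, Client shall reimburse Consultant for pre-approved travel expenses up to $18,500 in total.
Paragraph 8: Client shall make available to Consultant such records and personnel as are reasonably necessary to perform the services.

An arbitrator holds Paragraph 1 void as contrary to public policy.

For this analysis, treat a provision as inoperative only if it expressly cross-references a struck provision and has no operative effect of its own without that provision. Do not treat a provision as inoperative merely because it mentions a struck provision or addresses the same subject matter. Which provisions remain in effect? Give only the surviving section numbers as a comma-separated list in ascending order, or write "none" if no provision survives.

2, 3, 6, 7, 8

Paragraph 1 is struck. Paragraph 4 has no operative effect of its own apart from Paragraph 1 and is therefore inoperative. Paragraph 5 operates only by reference to Paragraph 1, so it falls with Paragraph 1. Paragraph 7 mentions Paragraph 5 but its own obligation stands independently of Paragraph 5, so Paragraph 7 is not affected. Paragraph 6 ties Paragraph 2 and Paragraph 8 together, but none of those is affected here; the remaining provisions continue in force under Paragraph 6. That leaves Paragraph 2, Paragraph 3, Paragraph 6, Paragraph 7, and Paragraph 8 in effect.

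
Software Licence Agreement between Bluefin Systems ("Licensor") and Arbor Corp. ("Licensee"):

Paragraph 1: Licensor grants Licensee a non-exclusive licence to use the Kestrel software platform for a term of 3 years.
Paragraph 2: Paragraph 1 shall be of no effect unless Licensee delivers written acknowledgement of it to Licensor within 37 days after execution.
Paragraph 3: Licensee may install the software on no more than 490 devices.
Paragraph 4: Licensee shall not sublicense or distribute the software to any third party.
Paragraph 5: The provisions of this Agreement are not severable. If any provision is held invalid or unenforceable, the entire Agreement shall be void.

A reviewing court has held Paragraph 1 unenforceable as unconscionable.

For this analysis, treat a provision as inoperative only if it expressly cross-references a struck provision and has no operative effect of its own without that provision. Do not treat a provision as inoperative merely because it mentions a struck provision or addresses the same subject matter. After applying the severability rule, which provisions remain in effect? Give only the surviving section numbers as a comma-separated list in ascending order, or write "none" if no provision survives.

Paragraph 1 is struck. The only function of Paragraph 2 is the acknowledgement condition for Paragraph 1, so it cannot stand once Paragraph 1 is removed. Paragraph 5 provides that the Agreement is not severable, so the invalidity of any one provision voids the entire Agreement. No provision of the Agreement survives.

none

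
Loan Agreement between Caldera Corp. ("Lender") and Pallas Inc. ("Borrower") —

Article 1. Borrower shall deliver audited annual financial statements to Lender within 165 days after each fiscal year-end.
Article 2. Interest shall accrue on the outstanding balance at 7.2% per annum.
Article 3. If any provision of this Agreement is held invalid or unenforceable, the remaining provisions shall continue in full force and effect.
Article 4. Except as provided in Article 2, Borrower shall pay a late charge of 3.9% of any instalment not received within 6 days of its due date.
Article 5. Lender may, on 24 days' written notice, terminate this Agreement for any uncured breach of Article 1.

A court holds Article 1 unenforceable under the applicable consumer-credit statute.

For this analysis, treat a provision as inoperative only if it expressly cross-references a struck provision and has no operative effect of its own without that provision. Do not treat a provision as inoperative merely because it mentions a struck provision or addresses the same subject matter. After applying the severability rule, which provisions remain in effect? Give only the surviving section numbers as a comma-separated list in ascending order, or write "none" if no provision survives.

Article 1 is struck. Article 5 has no operative effect of its own apart from Article 1 and is therefore inoperative. Under the severability clause in Article 3, the remaining provisions continue in force. The provisions still in force are Article 2, Article 3, and Article 4.

2, 3, 4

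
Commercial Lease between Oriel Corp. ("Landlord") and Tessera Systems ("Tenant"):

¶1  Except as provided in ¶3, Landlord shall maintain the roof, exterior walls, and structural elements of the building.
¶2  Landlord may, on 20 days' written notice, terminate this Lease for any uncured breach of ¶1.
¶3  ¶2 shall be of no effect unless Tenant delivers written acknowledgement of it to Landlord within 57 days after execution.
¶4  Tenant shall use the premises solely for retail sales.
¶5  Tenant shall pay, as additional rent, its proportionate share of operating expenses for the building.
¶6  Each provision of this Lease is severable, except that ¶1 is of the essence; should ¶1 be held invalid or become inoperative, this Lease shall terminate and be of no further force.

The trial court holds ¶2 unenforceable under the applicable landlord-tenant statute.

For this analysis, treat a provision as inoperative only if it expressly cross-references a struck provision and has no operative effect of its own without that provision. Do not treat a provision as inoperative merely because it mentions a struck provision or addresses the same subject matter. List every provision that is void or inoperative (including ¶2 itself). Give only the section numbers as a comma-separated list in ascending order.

2, 3

¶2 is struck. ¶3 has no operative effect of its own apart from ¶2 and is therefore inoperative. Although ¶1 refers to ¶3, its operative terms do not depend on ¶3, so it remains in effect. ¶6 makes ¶1 an essential term, but ¶1 is unaffected, so the severability proviso in ¶6 preserves the remaining provisions. The provisions still in force are ¶1, ¶4, ¶5, and ¶6.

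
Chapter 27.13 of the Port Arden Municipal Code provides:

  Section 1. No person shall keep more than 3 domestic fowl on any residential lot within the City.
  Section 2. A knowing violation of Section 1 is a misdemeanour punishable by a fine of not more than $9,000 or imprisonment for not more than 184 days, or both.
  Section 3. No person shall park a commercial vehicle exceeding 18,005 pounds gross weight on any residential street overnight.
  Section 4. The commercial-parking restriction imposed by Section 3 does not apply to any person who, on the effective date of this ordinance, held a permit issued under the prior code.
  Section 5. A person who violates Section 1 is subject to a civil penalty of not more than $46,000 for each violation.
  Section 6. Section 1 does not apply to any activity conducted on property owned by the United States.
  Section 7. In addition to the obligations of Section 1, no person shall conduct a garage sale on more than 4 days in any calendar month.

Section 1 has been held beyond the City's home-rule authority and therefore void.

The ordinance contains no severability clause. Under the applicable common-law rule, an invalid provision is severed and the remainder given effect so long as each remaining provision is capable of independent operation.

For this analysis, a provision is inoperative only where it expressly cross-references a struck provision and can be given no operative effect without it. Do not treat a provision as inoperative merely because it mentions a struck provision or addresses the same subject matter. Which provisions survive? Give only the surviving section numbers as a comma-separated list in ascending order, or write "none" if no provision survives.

Section 1 is struck. Section 2 operates only by reference to Section 1, so it falls with Section 1. Section 5 merely fixes the civil penalty for violating Section 1; with Section 1 gone it has nothing to operate on and falls away. The only function of Section 6 is the public-property exemption from Section 1, so it cannot stand once Section 1 is removed. Section 7 mentions Section 1 but its own obligation stands independently of Section 1, so Section 7 is not affected. Under the stated default rule, only provisions that cannot operate independently fall away; the rest are enforced. That leaves Section 3, Section 4, and Section 7 in effect.

3, 4, 7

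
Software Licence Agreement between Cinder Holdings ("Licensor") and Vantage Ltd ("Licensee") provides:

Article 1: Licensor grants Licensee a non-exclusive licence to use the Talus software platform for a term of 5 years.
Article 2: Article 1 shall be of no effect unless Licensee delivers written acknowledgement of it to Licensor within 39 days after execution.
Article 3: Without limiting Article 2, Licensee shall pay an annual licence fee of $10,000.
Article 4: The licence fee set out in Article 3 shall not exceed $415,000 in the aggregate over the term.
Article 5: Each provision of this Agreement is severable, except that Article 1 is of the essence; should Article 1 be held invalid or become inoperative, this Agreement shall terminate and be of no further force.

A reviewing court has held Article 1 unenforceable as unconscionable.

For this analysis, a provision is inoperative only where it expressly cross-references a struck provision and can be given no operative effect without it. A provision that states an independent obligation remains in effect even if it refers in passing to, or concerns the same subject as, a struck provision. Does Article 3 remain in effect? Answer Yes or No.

No

Article 1 is struck. Article 2 merely fixes the acknowledgement condition for Article 1; with Article 1 gone it has nothing to operate on and falls away. Article 5 makes Article 1 an essential term, and Article 1 is the provision held invalid; under Article 5, the entire Agreement is therefore void. No provision of the Agreement survives. Article 3 is among the inoperative provisions, so the answer is no.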